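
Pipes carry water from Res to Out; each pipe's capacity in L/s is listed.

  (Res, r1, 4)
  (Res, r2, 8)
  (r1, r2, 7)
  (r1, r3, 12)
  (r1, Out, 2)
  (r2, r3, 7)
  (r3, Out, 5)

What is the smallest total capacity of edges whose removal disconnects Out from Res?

7

Augment Res→r1→Out: bottleneck 2, flow now 2.
Augment Res→r1→r3→Out: bottleneck 2, flow now 4.
Augment Res→r2→r3→Out: bottleneck 3, flow now 7.
No augmenting path remains; maximum flow = 7.
By max-flow min-cut, the minimum cut capacity equals the max flow.
In the residual graph, reachable from Res: {Res, r1, r2, r3}.
Min-cut edges: r1→Out (2), r3→Out (5); capacity 2 + 5 = 7.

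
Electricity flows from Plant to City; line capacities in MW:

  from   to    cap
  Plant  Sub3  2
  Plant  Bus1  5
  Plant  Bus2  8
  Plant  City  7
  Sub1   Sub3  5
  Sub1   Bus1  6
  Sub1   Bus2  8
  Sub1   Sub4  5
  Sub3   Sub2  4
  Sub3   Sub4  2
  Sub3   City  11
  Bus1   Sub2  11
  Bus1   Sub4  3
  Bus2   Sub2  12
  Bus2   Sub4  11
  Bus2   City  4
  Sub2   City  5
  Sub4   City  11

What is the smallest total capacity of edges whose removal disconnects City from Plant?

22

Augment Plant→City: bottleneck 7, flow now 7.
Augment Plant→Sub3→City: bottleneck 2, flow now 9.
Augment Plant→Bus2→City: bottleneck 4, flow now 13.
Augment Plant→Bus1→Sub2→City: bottleneck 5, flow now 18.
Augment Plant→Bus2→Sub4→City: bottleneck 4, flow now 22.
No augmenting path remains; maximum flow = 22.
By max-flow min-cut, the minimum cut capacity equals the max flow.
In the residual graph, reachable from Plant: {Plant}.
Min-cut edges: Plant→Sub3 (2), Plant→Bus1 (5), Plant→Bus2 (8), Plant→City (7); capacity 2 + 5 + 8 + 7 = 22.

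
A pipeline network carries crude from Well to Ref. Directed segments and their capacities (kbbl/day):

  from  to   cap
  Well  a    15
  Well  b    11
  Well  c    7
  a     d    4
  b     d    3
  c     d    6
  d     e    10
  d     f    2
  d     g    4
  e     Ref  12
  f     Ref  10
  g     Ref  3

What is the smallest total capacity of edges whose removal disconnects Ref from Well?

Augment Well→a→d→e→Ref: bottleneck 4, flow now 4.
Augment Well→b→d→e→Ref: bottleneck 3, flow now 7.
Augment Well→c→d→e→Ref: bottleneck 3, flow now 10.
Augment Well→c→d→f→Ref: bottleneck 2, flow now 12.
Augment Well→c→d→g→Ref: bottleneck 1, flow now 13.
No augmenting path remains; maximum flow = 13.
By max-flow min-cut, the minimum cut capacity equals the max flow.
In the residual graph, reachable from Well: {Well, a, b, c}.
Min-cut edges: a→d (4), b→d (3), c→d (6); capacity 4 + 3 + 6 = 13.

13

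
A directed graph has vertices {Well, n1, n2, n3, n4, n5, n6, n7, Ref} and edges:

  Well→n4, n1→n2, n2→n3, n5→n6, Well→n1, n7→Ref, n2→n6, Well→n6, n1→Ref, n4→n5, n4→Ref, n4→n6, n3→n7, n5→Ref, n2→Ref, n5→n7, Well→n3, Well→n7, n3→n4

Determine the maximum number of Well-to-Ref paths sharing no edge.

Assign every edge capacity 1; by Menger, the answer equals the max flow.
Path Well→n1→Ref (+1); total 1.
Path Well→n4→Ref (+1); total 2.
Path Well→n7→Ref (+1); total 3.
Path Well→n3→n4→n5→Ref (+1); total 4.
No residual Well→Ref path; max flow = 4.
Certifying cut of size 4: {Well→n1, Well→n3, Well→n4, Well→n7}.

4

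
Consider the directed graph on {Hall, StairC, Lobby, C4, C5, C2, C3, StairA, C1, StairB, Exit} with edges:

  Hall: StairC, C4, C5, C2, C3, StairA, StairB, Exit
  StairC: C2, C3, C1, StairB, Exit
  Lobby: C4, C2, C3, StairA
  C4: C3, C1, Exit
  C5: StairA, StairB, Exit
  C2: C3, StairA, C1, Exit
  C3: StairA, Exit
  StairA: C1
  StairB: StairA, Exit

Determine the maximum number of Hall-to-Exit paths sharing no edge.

Assign every edge capacity 1; by Menger, the answer equals the max flow.
Path Hall→Exit (+1); total 1.
Path Hall→StairC→Exit (+1); total 2.
Path Hall→C4→Exit (+1); total 3.
Path Hall→C5→Exit (+1); total 4.
Path Hall→C2→Exit (+1); total 5.
Path Hall→C3→Exit (+1); total 6.
Path Hall→StairB→Exit (+1); total 7.
No residual Hall→Exit path; max flow = 7.
Certifying cut of size 7: {Hall→C2, Hall→C3, Hall→C4, Hall→C5, Hall→Exit, Hall→StairB, Hall→StairC}.

7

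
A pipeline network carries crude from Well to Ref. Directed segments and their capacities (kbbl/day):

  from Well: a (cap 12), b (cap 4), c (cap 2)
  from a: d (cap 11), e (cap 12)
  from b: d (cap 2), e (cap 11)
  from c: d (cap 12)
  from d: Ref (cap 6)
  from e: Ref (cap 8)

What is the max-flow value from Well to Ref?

14

Augment Well→a→d→Ref: bottleneck 6, flow now 6.
Augment Well→a→e→Ref: bottleneck 6, flow now 12.
Augment Well→b→e→Ref: bottleneck 2, flow now 14.
No augmenting path remains; maximum flow = 14.
In the residual graph, reachable from Well: {Well, a, b, c, d, e}.
Min-cut edges: d→Ref (6), e→Ref (8); capacity 6 + 8 = 14.
This cut is saturated, so no flow can exceed 14.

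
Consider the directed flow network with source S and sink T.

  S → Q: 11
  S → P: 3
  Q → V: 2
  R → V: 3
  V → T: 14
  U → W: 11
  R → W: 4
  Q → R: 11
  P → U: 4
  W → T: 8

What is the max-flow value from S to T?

Augment S→Q→V→T: bottleneck 2, flow now 2.
Augment S→P→U→W→T: bottleneck 3, flow now 5.
Augment S→Q→R→V→T: bottleneck 3, flow now 8.
Augment S→Q→R→W→T: bottleneck 4, flow now 12.
No augmenting path remains; maximum flow = 12.
In the residual graph, reachable from S: {S, Q, R}.
Min-cut edges: S→P (3), Q→V (2), R→V (3), R→W (4); capacity 3 + 2 + 3 + 4 = 12.
This cut is saturated, so no flow can exceed 12.

12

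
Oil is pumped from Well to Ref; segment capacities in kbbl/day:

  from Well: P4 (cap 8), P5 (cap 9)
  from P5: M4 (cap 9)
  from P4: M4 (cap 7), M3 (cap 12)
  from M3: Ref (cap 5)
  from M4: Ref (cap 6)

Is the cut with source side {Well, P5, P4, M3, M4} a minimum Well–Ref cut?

Yes — it is a minimum cut (capacity 11).

Given cut capacity: 5 + 6 = 11.
Augment Well→P5→M4→Ref: bottleneck 6, flow now 6.
Augment Well→P4→M3→Ref: bottleneck 5, flow now 11.
No augmenting path remains; maximum flow = 11.
Cut capacity 11 equals the max flow, so it is a minimum cut.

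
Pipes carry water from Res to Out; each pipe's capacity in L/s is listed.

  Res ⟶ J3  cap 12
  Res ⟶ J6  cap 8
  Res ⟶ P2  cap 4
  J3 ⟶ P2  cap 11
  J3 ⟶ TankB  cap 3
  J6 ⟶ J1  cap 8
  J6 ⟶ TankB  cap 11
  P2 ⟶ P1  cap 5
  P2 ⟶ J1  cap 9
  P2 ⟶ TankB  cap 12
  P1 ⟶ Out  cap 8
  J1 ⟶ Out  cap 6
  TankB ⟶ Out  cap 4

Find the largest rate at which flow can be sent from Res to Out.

15

Augment Res→J3→TankB→Out: bottleneck 3, flow now 3.
Augment Res→J6→J1→Out: bottleneck 6, flow now 9.
Augment Res→J6→TankB→Out: bottleneck 1, flow now 10.
Augment Res→P2→P1→Out: bottleneck 4, flow now 14.
Augment Res→J3→P2→P1→Out: bottleneck 1, flow now 15.
No augmenting path remains; maximum flow = 15.
In the residual graph, reachable from Res: {Res, J3, J6, P2, J1, TankB}.
Min-cut edges: P2→P1 (5), J1→Out (6), TankB→Out (4); capacity 5 + 6 + 4 = 15.
This cut is saturated, so no flow can exceed 15.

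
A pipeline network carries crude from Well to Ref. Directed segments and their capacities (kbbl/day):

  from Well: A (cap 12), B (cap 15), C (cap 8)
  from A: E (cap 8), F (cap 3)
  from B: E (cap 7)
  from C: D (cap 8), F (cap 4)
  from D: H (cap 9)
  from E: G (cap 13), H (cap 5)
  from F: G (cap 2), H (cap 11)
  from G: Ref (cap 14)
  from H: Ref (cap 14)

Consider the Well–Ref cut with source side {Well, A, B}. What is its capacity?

Edges leaving {Well, A, B}: Well→C (8), A→E (8), A→F (3), B→E (7).
Cut capacity = 8 + 8 + 3 + 7 = 26.

26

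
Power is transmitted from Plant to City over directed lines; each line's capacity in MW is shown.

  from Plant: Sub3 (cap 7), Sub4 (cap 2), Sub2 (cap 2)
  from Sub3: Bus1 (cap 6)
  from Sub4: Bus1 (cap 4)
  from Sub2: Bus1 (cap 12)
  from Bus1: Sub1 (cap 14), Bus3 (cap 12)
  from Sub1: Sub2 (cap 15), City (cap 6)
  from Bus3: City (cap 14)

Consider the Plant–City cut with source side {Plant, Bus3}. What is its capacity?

Edges leaving {Plant, Bus3}: Plant→Sub3 (7), Plant→Sub4 (2), Plant→Sub2 (2), Bus3→City (14).
Cut capacity = 7 + 2 + 2 + 14 = 25.

25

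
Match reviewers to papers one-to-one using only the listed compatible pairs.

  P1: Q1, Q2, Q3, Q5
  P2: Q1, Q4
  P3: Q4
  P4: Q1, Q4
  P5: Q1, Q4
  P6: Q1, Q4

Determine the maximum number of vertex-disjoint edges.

3

Unit-capacity flow: source→left, listed edges, right→sink; max matching = max flow.
Augmenting path P1→Q1 (+1); matched 1.
Augmenting path P2→Q4 (+1); matched 2.
Augmenting path P4→Q1→P1→Q2 (+1); matched 3.
No augmenting path remains; maximum matching = 3.
König certificate: {P1, Q1, Q4} is a vertex cover of size 3 (every listed pair touches it), so no matching can be larger.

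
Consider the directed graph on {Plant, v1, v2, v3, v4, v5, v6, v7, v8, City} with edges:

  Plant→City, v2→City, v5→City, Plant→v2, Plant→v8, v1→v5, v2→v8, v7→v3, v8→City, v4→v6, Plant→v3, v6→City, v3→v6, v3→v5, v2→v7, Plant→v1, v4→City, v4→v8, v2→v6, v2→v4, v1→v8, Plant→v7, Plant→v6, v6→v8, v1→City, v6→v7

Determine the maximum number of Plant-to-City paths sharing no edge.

6

Assign every edge capacity 1; by Menger, the answer equals the max flow.
Path Plant→City (+1); total 1.
Path Plant→v1→City (+1); total 2.
Path Plant→v2→City (+1); total 3.
Path Plant→v6→City (+1); total 4.
Path Plant→v8→City (+1); total 5.
Path Plant→v3→v5→City (+1); total 6.
No residual Plant→City path; max flow = 6.
Certifying cut of size 6: {Plant→City, Plant→v1, Plant→v2, v3→v5, v6→City, v8→City}.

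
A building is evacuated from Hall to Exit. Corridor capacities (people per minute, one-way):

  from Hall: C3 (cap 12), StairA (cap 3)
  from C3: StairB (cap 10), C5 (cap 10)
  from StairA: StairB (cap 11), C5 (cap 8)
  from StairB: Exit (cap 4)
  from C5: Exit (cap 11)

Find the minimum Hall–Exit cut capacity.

15

Augment Hall→C3→StairB→Exit: bottleneck 4, flow now 4.
Augment Hall→C3→C5→Exit: bottleneck 8, flow now 12.
Augment Hall→StairA→C5→Exit: bottleneck 3, flow now 15.
No augmenting path remains; maximum flow = 15.
By max-flow min-cut, the minimum cut capacity equals the max flow.
In the residual graph, reachable from Hall: {Hall}.
Min-cut edges: Hall→C3 (12), Hall→StairA (3); capacity 12 + 3 = 15.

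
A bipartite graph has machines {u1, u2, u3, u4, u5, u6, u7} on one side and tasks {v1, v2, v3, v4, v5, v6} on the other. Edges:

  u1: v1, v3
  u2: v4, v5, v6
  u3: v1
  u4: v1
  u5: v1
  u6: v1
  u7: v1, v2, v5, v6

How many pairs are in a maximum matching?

4

Unit-capacity flow: source→left, listed edges, right→sink; max matching = max flow.
Augmenting path u1→v1 (+1); matched 1.
Augmenting path u2→v4 (+1); matched 2.
Augmenting path u7→v2 (+1); matched 3.
Augmenting path u3→v1→u1→v3 (+1); matched 4.
No augmenting path remains; maximum matching = 4.
König certificate: {u1, u2, u7, v1} is a vertex cover of size 4 (every listed pair touches it), so no matching can be larger.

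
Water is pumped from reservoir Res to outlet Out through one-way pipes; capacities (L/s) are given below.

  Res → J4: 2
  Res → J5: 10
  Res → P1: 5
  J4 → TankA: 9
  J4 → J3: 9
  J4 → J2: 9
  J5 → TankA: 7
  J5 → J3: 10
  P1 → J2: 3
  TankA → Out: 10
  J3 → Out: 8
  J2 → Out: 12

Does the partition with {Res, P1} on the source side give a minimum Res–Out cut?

Yes — it is a minimum cut (capacity 15).

Given cut capacity: 2 + 10 + 3 = 15.
Augment Res→J4→TankA→Out: bottleneck 2, flow now 2.
Augment Res→J5→TankA→Out: bottleneck 7, flow now 9.
Augment Res→J5→J3→Out: bottleneck 3, flow now 12.
Augment Res→P1→J2→Out: bottleneck 3, flow now 15.
No augmenting path remains; maximum flow = 15.
Cut capacity 15 equals the max flow, so it is a minimum cut.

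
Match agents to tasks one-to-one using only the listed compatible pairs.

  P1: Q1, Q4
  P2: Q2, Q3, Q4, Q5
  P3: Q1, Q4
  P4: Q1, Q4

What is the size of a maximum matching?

3

Unit-capacity flow: source→left, listed edges, right→sink; max matching = max flow.
Augmenting path P1→Q1 (+1); matched 1.
Augmenting path P2→Q2 (+1); matched 2.
Augmenting path P3→Q4 (+1); matched 3.
No augmenting path remains; maximum matching = 3.
König certificate: {P2, Q1, Q4} is a vertex cover of size 3 (every listed pair touches it), so no matching can be larger.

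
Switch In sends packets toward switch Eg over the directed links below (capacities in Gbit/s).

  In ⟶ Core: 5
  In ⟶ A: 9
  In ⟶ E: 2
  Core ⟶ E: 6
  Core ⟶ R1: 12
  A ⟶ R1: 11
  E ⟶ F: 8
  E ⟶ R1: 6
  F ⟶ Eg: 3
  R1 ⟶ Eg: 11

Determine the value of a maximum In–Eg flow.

14

Augment In→Core→R1→Eg: bottleneck 5, flow now 5.
Augment In→A→R1→Eg: bottleneck 6, flow now 11.
Augment In→E→F→Eg: bottleneck 2, flow now 13.
Augment In→A→R1→Core→E→F→Eg: bottleneck 1, flow now 14. (uses reverse residual edge)
No augmenting path remains; maximum flow = 14.
In the residual graph, reachable from In: {In, Core, A, E, F, R1}.
Min-cut edges: F→Eg (3), R1→Eg (11); capacity 3 + 11 = 14.
This cut is saturated, so no flow can exceed 14.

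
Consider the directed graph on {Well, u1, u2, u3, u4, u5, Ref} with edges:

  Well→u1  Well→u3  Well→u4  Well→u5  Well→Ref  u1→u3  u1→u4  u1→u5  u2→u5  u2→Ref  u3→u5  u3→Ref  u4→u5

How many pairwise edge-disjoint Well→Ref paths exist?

2

Assign every edge capacity 1; by Menger, the answer equals the max flow.
Path Well→Ref (+1); total 1.
Path Well→u3→Ref (+1); total 2.
No residual Well→Ref path; max flow = 2.
Certifying cut of size 2: {Well→Ref, u3→Ref}.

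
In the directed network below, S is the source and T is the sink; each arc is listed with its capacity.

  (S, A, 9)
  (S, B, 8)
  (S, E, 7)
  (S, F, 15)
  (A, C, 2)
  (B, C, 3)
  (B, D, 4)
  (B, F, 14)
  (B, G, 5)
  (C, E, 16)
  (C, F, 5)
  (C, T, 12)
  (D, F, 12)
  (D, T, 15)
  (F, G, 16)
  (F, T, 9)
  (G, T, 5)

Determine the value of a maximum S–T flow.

Augment S→F→T: bottleneck 9, flow now 9.
Augment S→A→C→T: bottleneck 2, flow now 11.
Augment S→B→C→T: bottleneck 3, flow now 14.
Augment S→B→D→T: bottleneck 4, flow now 18.
Augment S→B→G→T: bottleneck 1, flow now 19.
Augment S→F→G→T: bottleneck 4, flow now 23.
No augmenting path remains; maximum flow = 23.
In the residual graph, reachable from S: {S, A, B, E, F, G}.
Min-cut edges: A→C (2), B→C (3), B→D (4), F→T (9), G→T (5); capacity 2 + 3 + 4 + 9 + 5 = 23.
This cut is saturated, so no flow can exceed 23.

23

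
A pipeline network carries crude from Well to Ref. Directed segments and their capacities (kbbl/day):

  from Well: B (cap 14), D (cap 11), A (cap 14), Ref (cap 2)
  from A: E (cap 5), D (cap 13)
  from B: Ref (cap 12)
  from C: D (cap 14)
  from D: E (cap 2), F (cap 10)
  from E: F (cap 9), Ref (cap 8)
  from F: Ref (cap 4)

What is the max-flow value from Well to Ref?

25

Augment Well→Ref: bottleneck 2, flow now 2.
Augment Well→B→Ref: bottleneck 12, flow now 14.
Augment Well→A→E→Ref: bottleneck 5, flow now 19.
Augment Well→D→E→Ref: bottleneck 2, flow now 21.
Augment Well→D→F→Ref: bottleneck 4, flow now 25.
No augmenting path remains; maximum flow = 25.
In the residual graph, reachable from Well: {Well, A, B, D, F}.
Min-cut edges: Well→Ref (2), A→E (5), B→Ref (12), D→E (2), F→Ref (4); capacity 2 + 5 + 12 + 2 + 4 = 25.
This cut is saturated, so no flow can exceed 25.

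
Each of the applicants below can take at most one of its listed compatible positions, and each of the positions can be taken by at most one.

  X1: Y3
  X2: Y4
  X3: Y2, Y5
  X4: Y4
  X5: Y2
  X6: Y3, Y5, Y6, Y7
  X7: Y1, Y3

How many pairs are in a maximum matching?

Unit-capacity flow: source→left, listed edges, right→sink; max matching = max flow.
Augmenting path X1→Y3 (+1); matched 1.
Augmenting path X2→Y4 (+1); matched 2.
Augmenting path X3→Y2 (+1); matched 3.
Augmenting path X6→Y5 (+1); matched 4.
Augmenting path X7→Y1 (+1); matched 5.
Augmenting path X5→Y2→X3→Y5→X6→Y6 (+1); matched 6.
No augmenting path remains; maximum matching = 6.
König certificate: {X1, X3, X5, X6, X7, Y4} is a vertex cover of size 6 (every listed pair touches it), so no matching can be larger.

6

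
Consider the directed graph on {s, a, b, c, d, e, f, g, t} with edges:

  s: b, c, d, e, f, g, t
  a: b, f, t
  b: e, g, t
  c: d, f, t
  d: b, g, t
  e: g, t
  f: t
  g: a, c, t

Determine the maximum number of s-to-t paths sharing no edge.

7

Assign every edge capacity 1; by Menger, the answer equals the max flow.
Path s→t (+1); total 1.
Path s→b→t (+1); total 2.
Path s→c→t (+1); total 3.
Path s→d→t (+1); total 4.
Path s→e→t (+1); total 5.
Path s→f→t (+1); total 6.
Path s→g→t (+1); total 7.
No residual s→t path; max flow = 7.
Certifying cut of size 7: {s→b, s→c, s→d, s→e, s→f, s→g, s→t}.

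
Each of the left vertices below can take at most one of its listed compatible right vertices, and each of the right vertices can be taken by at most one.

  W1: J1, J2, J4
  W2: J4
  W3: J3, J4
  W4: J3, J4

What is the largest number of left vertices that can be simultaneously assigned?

Unit-capacity flow: source→left, listed edges, right→sink; max matching = max flow.
Augmenting path W1→J1 (+1); matched 1.
Augmenting path W2→J4 (+1); matched 2.
Augmenting path W3→J3 (+1); matched 3.
No augmenting path remains; maximum matching = 3.
König certificate: {W1, J3, J4} is a vertex cover of size 3 (every listed pair touches it), so no matching can be larger.

3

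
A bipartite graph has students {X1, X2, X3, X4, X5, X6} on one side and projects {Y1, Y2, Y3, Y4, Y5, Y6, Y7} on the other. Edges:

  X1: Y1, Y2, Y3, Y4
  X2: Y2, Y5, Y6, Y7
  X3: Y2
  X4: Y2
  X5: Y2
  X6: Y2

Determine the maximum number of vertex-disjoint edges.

3

Unit-capacity flow: source→left, listed edges, right→sink; max matching = max flow.
Augmenting path X1→Y1 (+1); matched 1.
Augmenting path X2→Y2 (+1); matched 2.
Augmenting path X3→Y2→X2→Y5 (+1); matched 3.
No augmenting path remains; maximum matching = 3.
König certificate: {X1, X2, Y2} is a vertex cover of size 3 (every listed pair touches it), so no matching can be larger.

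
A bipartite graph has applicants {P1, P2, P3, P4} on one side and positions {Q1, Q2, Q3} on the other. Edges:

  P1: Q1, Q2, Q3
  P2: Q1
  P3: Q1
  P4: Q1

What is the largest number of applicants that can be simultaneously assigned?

2

Unit-capacity flow: source→left, listed edges, right→sink; max matching = max flow.
Augmenting path P1→Q1 (+1); matched 1.
Augmenting path P2→Q1→P1→Q2 (+1); matched 2.
No augmenting path remains; maximum matching = 2.
König certificate: {P1, Q1} is a vertex cover of size 2 (every listed pair touches it), so no matching can be larger.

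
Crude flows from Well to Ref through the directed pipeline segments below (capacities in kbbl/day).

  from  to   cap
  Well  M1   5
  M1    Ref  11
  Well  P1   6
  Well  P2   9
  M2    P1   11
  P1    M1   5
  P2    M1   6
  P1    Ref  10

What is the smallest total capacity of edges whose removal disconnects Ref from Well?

Augment Well→P1→Ref: bottleneck 6, flow now 6.
Augment Well→M1→Ref: bottleneck 5, flow now 11.
Augment Well→P2→M1→Ref: bottleneck 6, flow now 17.
No augmenting path remains; maximum flow = 17.
By max-flow min-cut, the minimum cut capacity equals the max flow.
In the residual graph, reachable from Well: {Well, P2}.
Min-cut edges: Well→P1 (6), Well→M1 (5), P2→M1 (6); capacity 6 + 5 + 6 = 17.

17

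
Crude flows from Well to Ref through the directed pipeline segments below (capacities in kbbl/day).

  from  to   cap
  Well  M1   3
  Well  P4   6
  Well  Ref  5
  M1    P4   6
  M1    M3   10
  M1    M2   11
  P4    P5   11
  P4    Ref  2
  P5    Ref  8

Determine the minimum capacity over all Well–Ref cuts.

Augment Well→Ref: bottleneck 5, flow now 5.
Augment Well→P4→Ref: bottleneck 2, flow now 7.
Augment Well→P4→P5→Ref: bottleneck 4, flow now 11.
Augment Well→M1→P4→P5→Ref: bottleneck 3, flow now 14.
No augmenting path remains; maximum flow = 14.
By max-flow min-cut, the minimum cut capacity equals the max flow.
In the residual graph, reachable from Well: {Well}.
Min-cut edges: Well→M1 (3), Well→P4 (6), Well→Ref (5); capacity 3 + 6 + 5 = 14.

14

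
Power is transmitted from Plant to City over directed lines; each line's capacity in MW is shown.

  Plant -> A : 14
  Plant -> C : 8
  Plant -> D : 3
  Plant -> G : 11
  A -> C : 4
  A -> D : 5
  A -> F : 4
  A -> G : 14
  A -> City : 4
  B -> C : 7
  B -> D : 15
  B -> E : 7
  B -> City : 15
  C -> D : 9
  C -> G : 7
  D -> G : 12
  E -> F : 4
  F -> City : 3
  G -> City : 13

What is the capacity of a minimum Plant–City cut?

20

Augment Plant→A→City: bottleneck 4, flow now 4.
Augment Plant→G→City: bottleneck 11, flow now 15.
Augment Plant→A→F→City: bottleneck 3, flow now 18.
Augment Plant→A→G→City: bottleneck 2, flow now 20.
No augmenting path remains; maximum flow = 20.
By max-flow min-cut, the minimum cut capacity equals the max flow.
In the residual graph, reachable from Plant: {Plant, A, C, D, F, G}.
Min-cut edges: A→City (4), F→City (3), G→City (13); capacity 4 + 3 + 13 = 20.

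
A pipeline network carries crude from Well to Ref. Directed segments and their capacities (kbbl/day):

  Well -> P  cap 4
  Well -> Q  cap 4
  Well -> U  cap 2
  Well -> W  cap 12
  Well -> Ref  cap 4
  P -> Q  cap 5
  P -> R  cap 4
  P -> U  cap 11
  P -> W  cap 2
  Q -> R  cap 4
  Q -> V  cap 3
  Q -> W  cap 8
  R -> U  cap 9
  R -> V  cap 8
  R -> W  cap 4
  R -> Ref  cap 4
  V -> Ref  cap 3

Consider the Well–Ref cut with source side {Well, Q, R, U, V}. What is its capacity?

Edges leaving {Well, Q, R, U, V}: Well→P (4), Well→W (12), Well→Ref (4), Q→W (8), R→W (4), R→Ref (4), V→Ref (3).
Cut capacity = 4 + 12 + 4 + 8 + 4 + 4 + 3 = 39.

39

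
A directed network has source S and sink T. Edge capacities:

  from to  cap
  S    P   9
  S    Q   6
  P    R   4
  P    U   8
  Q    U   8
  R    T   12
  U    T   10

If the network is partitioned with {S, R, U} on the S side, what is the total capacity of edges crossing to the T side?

Edges leaving {S, R, U}: S→P (9), S→Q (6), R→T (12), U→T (10).
Cut capacity = 9 + 6 + 12 + 10 = 37.

37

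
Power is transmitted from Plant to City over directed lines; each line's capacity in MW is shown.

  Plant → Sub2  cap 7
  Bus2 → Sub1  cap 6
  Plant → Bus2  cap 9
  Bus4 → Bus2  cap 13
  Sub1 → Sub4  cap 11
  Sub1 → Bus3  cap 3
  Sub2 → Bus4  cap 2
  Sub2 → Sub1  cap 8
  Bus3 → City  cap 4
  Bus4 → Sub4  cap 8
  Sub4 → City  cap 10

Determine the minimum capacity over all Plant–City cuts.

Augment Plant→Bus2→Sub1→Bus3→City: bottleneck 3, flow now 3.
Augment Plant→Bus2→Sub1→Sub4→City: bottleneck 3, flow now 6.
Augment Plant→Sub2→Bus4→Sub4→City: bottleneck 2, flow now 8.
Augment Plant→Sub2→Sub1→Sub4→City: bottleneck 5, flow now 13.
No augmenting path remains; maximum flow = 13.
By max-flow min-cut, the minimum cut capacity equals the max flow.
In the residual graph, reachable from Plant: {Plant, Bus2}.
Min-cut edges: Plant→Sub2 (7), Bus2→Sub1 (6); capacity 7 + 6 = 13.

13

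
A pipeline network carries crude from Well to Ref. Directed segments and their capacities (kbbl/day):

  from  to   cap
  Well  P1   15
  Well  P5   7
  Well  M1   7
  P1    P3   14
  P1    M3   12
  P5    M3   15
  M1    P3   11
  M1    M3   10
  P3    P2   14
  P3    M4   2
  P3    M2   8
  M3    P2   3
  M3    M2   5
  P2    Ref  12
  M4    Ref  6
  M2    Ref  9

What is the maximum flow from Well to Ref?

Augment Well→P1→P3→P2→Ref: bottleneck 12, flow now 12.
Augment Well→P1→P3→M4→Ref: bottleneck 2, flow now 14.
Augment Well→P1→M3→M2→Ref: bottleneck 1, flow now 15.
Augment Well→P5→M3→M2→Ref: bottleneck 4, flow now 19.
Augment Well→M1→P3→M2→Ref: bottleneck 4, flow now 23.
No augmenting path remains; maximum flow = 23.
In the residual graph, reachable from Well: {Well, P1, P5, M1, P3, M3, P2, M2}.
Min-cut edges: P3→M4 (2), P2→Ref (12), M2→Ref (9); capacity 2 + 12 + 9 = 23.
This cut is saturated, so no flow can exceed 23.

23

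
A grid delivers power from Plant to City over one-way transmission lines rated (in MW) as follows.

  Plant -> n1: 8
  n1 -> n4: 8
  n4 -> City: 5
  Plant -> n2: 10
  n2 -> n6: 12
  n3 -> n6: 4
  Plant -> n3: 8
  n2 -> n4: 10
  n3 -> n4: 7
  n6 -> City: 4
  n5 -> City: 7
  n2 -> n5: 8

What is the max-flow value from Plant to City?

16

Augment Plant→n1→n4→City: bottleneck 5, flow now 5.
Augment Plant→n2→n5→City: bottleneck 7, flow now 12.
Augment Plant→n2→n6→City: bottleneck 3, flow now 15.
Augment Plant→n3→n6→City: bottleneck 1, flow now 16.
No augmenting path remains; maximum flow = 16.
In the residual graph, reachable from Plant: {Plant, n1, n2, n3, n4, n5, n6}.
Min-cut edges: n4→City (5), n5→City (7), n6→City (4); capacity 5 + 7 + 4 = 16.
This cut is saturated, so no flow can exceed 16.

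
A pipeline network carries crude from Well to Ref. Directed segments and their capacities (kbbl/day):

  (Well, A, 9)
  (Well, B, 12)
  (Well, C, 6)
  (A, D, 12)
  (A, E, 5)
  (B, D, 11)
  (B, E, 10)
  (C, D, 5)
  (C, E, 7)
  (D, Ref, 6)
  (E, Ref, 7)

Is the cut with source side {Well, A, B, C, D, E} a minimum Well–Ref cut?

Given cut capacity: 6 + 7 = 13.
Augment Well→A→D→Ref: bottleneck 6, flow now 6.
Augment Well→A→E→Ref: bottleneck 3, flow now 9.
Augment Well→B→E→Ref: bottleneck 4, flow now 13.
No augmenting path remains; maximum flow = 13.
Cut capacity 13 equals the max flow, so it is a minimum cut.

Yes — it is a minimum cut (capacity 13).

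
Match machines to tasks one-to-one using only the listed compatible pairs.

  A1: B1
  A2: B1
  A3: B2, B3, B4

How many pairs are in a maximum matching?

Unit-capacity flow: source→left, listed edges, right→sink; max matching = max flow.
Augmenting path A1→B1 (+1); matched 1.
Augmenting path A3→B2 (+1); matched 2.
No augmenting path remains; maximum matching = 2.
König certificate: {A3, B1} is a vertex cover of size 2 (every listed pair touches it), so no matching can be larger.

2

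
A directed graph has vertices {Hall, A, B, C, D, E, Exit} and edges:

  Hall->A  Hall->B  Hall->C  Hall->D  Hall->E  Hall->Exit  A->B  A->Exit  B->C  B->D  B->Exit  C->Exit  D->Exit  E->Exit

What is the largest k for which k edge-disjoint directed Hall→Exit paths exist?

Assign every edge capacity 1; by Menger, the answer equals the max flow.
Path Hall→Exit (+1); total 1.
Path Hall→A→Exit (+1); total 2.
Path Hall→B→Exit (+1); total 3.
Path Hall→C→Exit (+1); total 4.
Path Hall→D→Exit (+1); total 5.
Path Hall→E→Exit (+1); total 6.
No residual Hall→Exit path; max flow = 6.
Certifying cut of size 6: {Hall→A, Hall→B, Hall→C, Hall→D, Hall→E, Hall→Exit}.

6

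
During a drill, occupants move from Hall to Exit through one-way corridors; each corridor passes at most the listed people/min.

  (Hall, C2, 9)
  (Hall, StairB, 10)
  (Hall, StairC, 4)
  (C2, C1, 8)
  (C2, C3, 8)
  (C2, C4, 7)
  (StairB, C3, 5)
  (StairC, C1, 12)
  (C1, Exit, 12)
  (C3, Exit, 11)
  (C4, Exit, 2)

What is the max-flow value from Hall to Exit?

18

Augment Hall→C2→C1→Exit: bottleneck 8, flow now 8.
Augment Hall→C2→C3→Exit: bottleneck 1, flow now 9.
Augment Hall→StairB→C3→Exit: bottleneck 5, flow now 14.
Augment Hall→StairC→C1→Exit: bottleneck 4, flow now 18.
No augmenting path remains; maximum flow = 18.
In the residual graph, reachable from Hall: {Hall, StairB}.
Min-cut edges: Hall→C2 (9), Hall→StairC (4), StairB→C3 (5); capacity 9 + 4 + 5 = 18.
This cut is saturated, so no flow can exceed 18.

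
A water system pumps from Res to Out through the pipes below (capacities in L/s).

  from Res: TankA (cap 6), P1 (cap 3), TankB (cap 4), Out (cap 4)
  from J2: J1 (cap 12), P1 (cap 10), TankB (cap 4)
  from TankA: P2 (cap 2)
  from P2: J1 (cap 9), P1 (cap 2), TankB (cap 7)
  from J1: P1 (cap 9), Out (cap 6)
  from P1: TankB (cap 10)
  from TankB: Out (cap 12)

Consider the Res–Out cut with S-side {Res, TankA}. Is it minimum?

Given cut capacity: 3 + 4 + 4 + 2 = 13.
Augment Res→Out: bottleneck 4, flow now 4.
Augment Res→TankB→Out: bottleneck 4, flow now 8.
Augment Res→P1→TankB→Out: bottleneck 3, flow now 11.
Augment Res→TankA→P2→J1→Out: bottleneck 2, flow now 13.
No augmenting path remains; maximum flow = 13.
Cut capacity 13 equals the max flow, so it is a minimum cut.

Yes — it is a minimum cut (capacity 13).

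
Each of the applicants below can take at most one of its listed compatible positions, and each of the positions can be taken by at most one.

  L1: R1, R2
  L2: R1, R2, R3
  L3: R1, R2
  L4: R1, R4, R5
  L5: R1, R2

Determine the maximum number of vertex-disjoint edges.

Unit-capacity flow: source→left, listed edges, right→sink; max matching = max flow.
Augmenting path L1→R1 (+1); matched 1.
Augmenting path L2→R2 (+1); matched 2.
Augmenting path L4→R4 (+1); matched 3.
Augmenting path L3→R2→L2→R3 (+1); matched 4.
No augmenting path remains; maximum matching = 4.
König certificate: {L2, L4, R1, R2} is a vertex cover of size 4 (every listed pair touches it), so no matching can be larger.

4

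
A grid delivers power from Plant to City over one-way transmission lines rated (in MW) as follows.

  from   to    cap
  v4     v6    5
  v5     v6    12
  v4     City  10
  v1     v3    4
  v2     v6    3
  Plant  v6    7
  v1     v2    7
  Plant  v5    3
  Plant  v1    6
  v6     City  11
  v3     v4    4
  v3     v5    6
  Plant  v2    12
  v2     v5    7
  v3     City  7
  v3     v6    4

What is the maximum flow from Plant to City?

15

Augment Plant→v6→City: bottleneck 7, flow now 7.
Augment Plant→v1→v3→City: bottleneck 4, flow now 11.
Augment Plant→v2→v6→City: bottleneck 3, flow now 14.
Augment Plant→v5→v6→City: bottleneck 1, flow now 15.
No augmenting path remains; maximum flow = 15.
In the residual graph, reachable from Plant: {Plant, v1, v2, v5, v6}.
Min-cut edges: v1→v3 (4), v6→City (11); capacity 4 + 11 = 15.
This cut is saturated, so no flow can exceed 15.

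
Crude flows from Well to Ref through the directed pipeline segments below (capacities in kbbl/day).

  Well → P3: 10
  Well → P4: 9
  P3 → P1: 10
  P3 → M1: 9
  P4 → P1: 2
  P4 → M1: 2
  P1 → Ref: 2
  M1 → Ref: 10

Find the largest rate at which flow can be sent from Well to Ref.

12

Augment Well→P3→P1→Ref: bottleneck 2, flow now 2.
Augment Well→P3→M1→Ref: bottleneck 8, flow now 10.
Augment Well→P4→M1→Ref: bottleneck 2, flow now 12.
No augmenting path remains; maximum flow = 12.
In the residual graph, reachable from Well: {Well, P3, P4, P1, M1}.
Min-cut edges: P1→Ref (2), M1→Ref (10); capacity 2 + 10 = 12.
This cut is saturated, so no flow can exceed 12.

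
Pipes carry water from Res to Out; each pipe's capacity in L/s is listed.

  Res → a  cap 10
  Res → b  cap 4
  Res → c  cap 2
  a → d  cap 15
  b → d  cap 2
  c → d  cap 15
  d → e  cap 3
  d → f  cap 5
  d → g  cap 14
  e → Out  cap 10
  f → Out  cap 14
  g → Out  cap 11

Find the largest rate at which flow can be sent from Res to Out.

14

Augment Res→a→d→e→Out: bottleneck 3, flow now 3.
Augment Res→a→d→f→Out: bottleneck 5, flow now 8.
Augment Res→a→d→g→Out: bottleneck 2, flow now 10.
Augment Res→b→d→g→Out: bottleneck 2, flow now 12.
Augment Res→c→d→g→Out: bottleneck 2, flow now 14.
No augmenting path remains; maximum flow = 14.
In the residual graph, reachable from Res: {Res, b}.
Min-cut edges: Res→a (10), Res→c (2), b→d (2); capacity 10 + 2 + 2 = 14.
This cut is saturated, so no flow can exceed 14.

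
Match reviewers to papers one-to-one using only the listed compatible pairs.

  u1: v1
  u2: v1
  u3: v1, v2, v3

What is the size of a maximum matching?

2

Unit-capacity flow: source→left, listed edges, right→sink; max matching = max flow.
Augmenting path u1→v1 (+1); matched 1.
Augmenting path u3→v2 (+1); matched 2.
No augmenting path remains; maximum matching = 2.
König certificate: {u3, v1} is a vertex cover of size 2 (every listed pair touches it), so no matching can be larger.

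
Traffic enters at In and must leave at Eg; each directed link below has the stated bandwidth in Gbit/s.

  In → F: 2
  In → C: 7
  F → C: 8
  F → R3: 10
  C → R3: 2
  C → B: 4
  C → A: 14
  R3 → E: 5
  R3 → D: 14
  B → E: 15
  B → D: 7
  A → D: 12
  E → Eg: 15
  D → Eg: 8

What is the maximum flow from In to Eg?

Augment In→F→R3→E→Eg: bottleneck 2, flow now 2.
Augment In→C→R3→E→Eg: bottleneck 2, flow now 4.
Augment In→C→B→E→Eg: bottleneck 4, flow now 8.
Augment In→C→A→D→Eg: bottleneck 1, flow now 9.
No augmenting path remains; maximum flow = 9.
In the residual graph, reachable from In: {In}.
Min-cut edges: In→F (2), In→C (7); capacity 2 + 7 = 9.
This cut is saturated, so no flow can exceed 9.

9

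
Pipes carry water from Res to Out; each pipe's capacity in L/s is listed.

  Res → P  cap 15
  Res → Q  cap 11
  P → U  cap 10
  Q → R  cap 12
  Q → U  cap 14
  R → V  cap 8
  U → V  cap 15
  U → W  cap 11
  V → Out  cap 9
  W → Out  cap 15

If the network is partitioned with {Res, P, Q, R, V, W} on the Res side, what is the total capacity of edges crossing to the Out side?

Edges leaving {Res, P, Q, R, V, W}: P→U (10), Q→U (14), V→Out (9), W→Out (15).
Cut capacity = 10 + 14 + 9 + 15 = 48.

48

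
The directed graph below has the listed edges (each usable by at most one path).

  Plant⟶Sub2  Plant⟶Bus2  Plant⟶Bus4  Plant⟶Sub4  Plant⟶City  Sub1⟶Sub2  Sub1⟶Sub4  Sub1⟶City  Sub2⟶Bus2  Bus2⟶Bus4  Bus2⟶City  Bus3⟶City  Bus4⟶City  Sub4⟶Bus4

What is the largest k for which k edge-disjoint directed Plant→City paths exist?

3

Assign every edge capacity 1; by Menger, the answer equals the max flow.
Path Plant→City (+1); total 1.
Path Plant→Bus2→City (+1); total 2.
Path Plant→Bus4→City (+1); total 3.
No residual Plant→City path; max flow = 3.
Certifying cut of size 3: {Bus2→City, Bus4→City, Plant→City}.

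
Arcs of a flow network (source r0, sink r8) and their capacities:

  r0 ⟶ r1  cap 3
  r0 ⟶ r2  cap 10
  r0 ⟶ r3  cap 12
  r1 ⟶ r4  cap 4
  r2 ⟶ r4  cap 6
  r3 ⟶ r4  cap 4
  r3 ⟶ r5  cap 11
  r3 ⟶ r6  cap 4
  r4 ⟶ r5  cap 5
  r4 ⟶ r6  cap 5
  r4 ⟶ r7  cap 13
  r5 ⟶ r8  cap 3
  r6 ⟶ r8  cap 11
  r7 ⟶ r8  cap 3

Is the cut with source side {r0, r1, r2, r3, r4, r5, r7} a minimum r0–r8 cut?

Yes — it is a minimum cut (capacity 15).

Given cut capacity: 4 + 5 + 3 + 3 = 15.
Augment r0→r3→r5→r8: bottleneck 3, flow now 3.
Augment r0→r3→r6→r8: bottleneck 4, flow now 7.
Augment r0→r1→r4→r6→r8: bottleneck 3, flow now 10.
Augment r0→r2→r4→r6→r8: bottleneck 2, flow now 12.
Augment r0→r2→r4→r7→r8: bottleneck 3, flow now 15.
No augmenting path remains; maximum flow = 15.
Cut capacity 15 equals the max flow, so it is a minimum cut.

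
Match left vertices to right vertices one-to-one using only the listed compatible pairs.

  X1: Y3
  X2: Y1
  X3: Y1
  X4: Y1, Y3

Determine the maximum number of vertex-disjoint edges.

2

Unit-capacity flow: source→left, listed edges, right→sink; max matching = max flow.
Augmenting path X1→Y3 (+1); matched 1.
Augmenting path X2→Y1 (+1); matched 2.
No augmenting path remains; maximum matching = 2.
König certificate: {Y1, Y3} is a vertex cover of size 2 (every listed pair touches it), so no matching can be larger.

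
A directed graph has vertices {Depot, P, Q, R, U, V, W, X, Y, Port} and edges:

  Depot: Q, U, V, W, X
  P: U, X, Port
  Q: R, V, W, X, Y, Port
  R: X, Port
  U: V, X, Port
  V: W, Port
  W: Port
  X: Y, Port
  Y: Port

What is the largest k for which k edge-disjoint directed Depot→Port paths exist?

Assign every edge capacity 1; by Menger, the answer equals the max flow.
Path Depot→Q→Port (+1); total 1.
Path Depot→U→Port (+1); total 2.
Path Depot→V→Port (+1); total 3.
Path Depot→W→Port (+1); total 4.
Path Depot→X→Port (+1); total 5.
No residual Depot→Port path; max flow = 5.
Certifying cut of size 5: {Depot→Q, Depot→U, Depot→V, Depot→W, Depot→X}.

5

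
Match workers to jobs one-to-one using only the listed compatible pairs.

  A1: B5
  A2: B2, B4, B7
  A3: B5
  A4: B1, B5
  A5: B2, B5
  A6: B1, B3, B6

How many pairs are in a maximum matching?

Unit-capacity flow: source→left, listed edges, right→sink; max matching = max flow.
Augmenting path A1→B5 (+1); matched 1.
Augmenting path A2→B2 (+1); matched 2.
Augmenting path A4→B1 (+1); matched 3.
Augmenting path A6→B3 (+1); matched 4.
Augmenting path A5→B2→A2→B4 (+1); matched 5.
No augmenting path remains; maximum matching = 5.
König certificate: {A2, A4, A5, A6, B5} is a vertex cover of size 5 (every listed pair touches it), so no matching can be larger.

5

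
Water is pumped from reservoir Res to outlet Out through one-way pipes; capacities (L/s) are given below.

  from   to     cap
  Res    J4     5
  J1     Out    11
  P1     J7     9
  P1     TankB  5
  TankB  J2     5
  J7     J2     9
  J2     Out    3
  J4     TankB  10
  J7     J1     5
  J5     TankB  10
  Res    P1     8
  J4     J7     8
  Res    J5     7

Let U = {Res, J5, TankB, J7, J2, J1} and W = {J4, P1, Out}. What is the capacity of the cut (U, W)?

27

Edges leaving {Res, J5, TankB, J7, J2, J1}: Res→J4 (5), Res→P1 (8), J2→Out (3), J1→Out (11).
Cut capacity = 5 + 8 + 3 + 11 = 27.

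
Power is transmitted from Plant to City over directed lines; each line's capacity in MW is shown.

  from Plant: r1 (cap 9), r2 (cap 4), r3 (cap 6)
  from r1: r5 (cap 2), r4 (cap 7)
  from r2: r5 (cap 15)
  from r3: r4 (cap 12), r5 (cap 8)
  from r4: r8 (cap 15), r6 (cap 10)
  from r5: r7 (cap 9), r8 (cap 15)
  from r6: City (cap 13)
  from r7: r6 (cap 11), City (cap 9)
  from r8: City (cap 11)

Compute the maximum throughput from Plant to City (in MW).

Augment Plant→r1→r4→r6→City: bottleneck 7, flow now 7.
Augment Plant→r1→r5→r7→City: bottleneck 2, flow now 9.
Augment Plant→r2→r5→r7→City: bottleneck 4, flow now 13.
Augment Plant→r3→r4→r6→City: bottleneck 3, flow now 16.
Augment Plant→r3→r4→r8→City: bottleneck 3, flow now 19.
No augmenting path remains; maximum flow = 19.
In the residual graph, reachable from Plant: {Plant}.
Min-cut edges: Plant→r1 (9), Plant→r2 (4), Plant→r3 (6); capacity 9 + 4 + 6 = 19.
This cut is saturated, so no flow can exceed 19.

19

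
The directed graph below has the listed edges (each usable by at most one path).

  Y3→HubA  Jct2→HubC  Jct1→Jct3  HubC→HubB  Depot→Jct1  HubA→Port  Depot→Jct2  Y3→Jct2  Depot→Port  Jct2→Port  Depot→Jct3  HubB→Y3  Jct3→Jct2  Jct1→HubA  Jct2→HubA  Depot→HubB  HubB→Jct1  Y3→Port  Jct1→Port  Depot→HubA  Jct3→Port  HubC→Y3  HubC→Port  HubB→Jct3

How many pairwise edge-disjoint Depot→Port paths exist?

6

Assign every edge capacity 1; by Menger, the answer equals the max flow.
Path Depot→Port (+1); total 1.
Path Depot→Jct1→Port (+1); total 2.
Path Depot→Jct3→Port (+1); total 3.
Path Depot→Jct2→Port (+1); total 4.
Path Depot→HubA→Port (+1); total 5.
Path Depot→HubB→Y3→Port (+1); total 6.
No residual Depot→Port path; max flow = 6.
Certifying cut of size 6: {Depot→HubA, Depot→HubB, Depot→Jct1, Depot→Jct2, Depot→Jct3, Depot→Port}.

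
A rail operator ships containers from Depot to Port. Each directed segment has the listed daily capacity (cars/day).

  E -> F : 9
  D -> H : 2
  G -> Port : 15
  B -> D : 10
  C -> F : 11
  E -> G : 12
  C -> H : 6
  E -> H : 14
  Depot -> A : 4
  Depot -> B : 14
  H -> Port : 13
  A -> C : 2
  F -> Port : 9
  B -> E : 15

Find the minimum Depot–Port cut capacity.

16

Augment Depot→A→C→F→Port: bottleneck 2, flow now 2.
Augment Depot→B→D→H→Port: bottleneck 2, flow now 4.
Augment Depot→B→E→F→Port: bottleneck 7, flow now 11.
Augment Depot→B→E→G→Port: bottleneck 5, flow now 16.
No augmenting path remains; maximum flow = 16.
By max-flow min-cut, the minimum cut capacity equals the max flow.
In the residual graph, reachable from Depot: {Depot, A}.
Min-cut edges: Depot→B (14), A→C (2); capacity 14 + 2 = 16.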